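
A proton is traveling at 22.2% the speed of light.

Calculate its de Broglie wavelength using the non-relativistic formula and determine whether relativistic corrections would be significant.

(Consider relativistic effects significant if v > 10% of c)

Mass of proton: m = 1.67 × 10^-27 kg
Yes, relativistic corrections are needed.

Using the non-relativistic de Broglie formula λ = h/(mv):

v = 22.2% × c = 6.655 × 10^7 m/s

λ = h/(mv)
λ = (6.626 × 10^-34 J·s) / (1.67 × 10^-27 kg × 6.655 × 10^7 m/s)
λ = 5.96 × 10^-15 m

Since v = 22.2% of c > 10% of c, relativistic corrections ARE significant and the actual wavelength would differ from this non-relativistic estimate.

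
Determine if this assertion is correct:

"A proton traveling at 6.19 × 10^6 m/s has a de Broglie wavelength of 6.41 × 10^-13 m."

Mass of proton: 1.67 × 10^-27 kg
False

The claim is incorrect.

Using λ = h/(mv):
λ = (6.626 × 10^-34 J·s) / (1.67 × 10^-27 kg × 6.19 × 10^6 m/s)
λ = 6.41 × 10^-14 m

The actual wavelength differs from the claimed 6.41 × 10^-13 m.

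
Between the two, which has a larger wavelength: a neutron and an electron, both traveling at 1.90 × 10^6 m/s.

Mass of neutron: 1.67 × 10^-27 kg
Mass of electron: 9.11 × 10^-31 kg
The electron has the longer wavelength.

Using λ = h/(mv), since both particles have the same velocity, the wavelength depends only on mass.

For neutron: λ₁ = h/(m₁v) = 2.09 × 10^-13 m
For electron: λ₂ = h/(m₂v) = 3.83 × 10^-10 m

Since λ ∝ 1/m at constant velocity, the lighter particle has the longer wavelength.

The electron has the longer de Broglie wavelength.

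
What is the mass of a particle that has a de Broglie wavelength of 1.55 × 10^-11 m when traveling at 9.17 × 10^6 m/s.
4.66 × 10^-30 kg

From the de Broglie relation λ = h/(mv), we solve for m:

m = h/(λv)
m = (6.626 × 10^-34 J·s) / (1.55 × 10^-11 m × 9.17 × 10^6 m/s)
m = 4.66 × 10^-30 kg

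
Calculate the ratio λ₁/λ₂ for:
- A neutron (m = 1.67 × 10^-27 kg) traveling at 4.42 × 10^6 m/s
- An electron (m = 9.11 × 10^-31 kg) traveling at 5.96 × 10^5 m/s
λ₁/λ₂ = 7.36 × 10^-5

Using λ = h/(mv):

λ₁ = h/(m₁v₁) = 8.98 × 10^-14 m
λ₂ = h/(m₂v₂) = 1.22 × 10^-9 m

Ratio λ₁/λ₂ = (m₂v₂)/(m₁v₁)
         = (9.11 × 10^-31 kg × 5.96 × 10^5 m/s) / (1.67 × 10^-27 kg × 4.42 × 10^6 m/s)
         = 7.36 × 10^-5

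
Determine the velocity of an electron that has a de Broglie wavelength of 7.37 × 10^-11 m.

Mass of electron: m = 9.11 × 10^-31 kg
9.87 × 10^6 m/s

From the de Broglie relation λ = h/(mv), we solve for v:

v = h/(mλ)
v = (6.626 × 10^-34 J·s) / (9.11 × 10^-31 kg × 7.37 × 10^-11 m)
v = 9.87 × 10^6 m/s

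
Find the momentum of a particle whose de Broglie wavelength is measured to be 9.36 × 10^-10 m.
7.08 × 10^-25 kg·m/s

From the de Broglie relation λ = h/p, we solve for p:

p = h/λ
p = (6.626 × 10^-34 J·s) / (9.36 × 10^-10 m)
p = 7.08 × 10^-25 kg·m/s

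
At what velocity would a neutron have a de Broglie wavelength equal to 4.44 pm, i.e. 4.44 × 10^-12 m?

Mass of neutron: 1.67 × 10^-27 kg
8.94 × 10^4 m/s

From λ = h/(mv), solve for v:

v = h/(mλ)
v = (6.626 × 10^-34 J·s) / (1.67 × 10^-27 kg × 4.44 × 10^-12 m)
v = 8.94 × 10^4 m/s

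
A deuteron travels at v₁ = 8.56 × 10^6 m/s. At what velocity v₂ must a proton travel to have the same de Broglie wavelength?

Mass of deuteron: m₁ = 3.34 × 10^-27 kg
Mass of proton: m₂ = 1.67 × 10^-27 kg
v₂ = 1.71 × 10^7 m/s

For equal de Broglie wavelengths: λ₁ = λ₂

h/(m₁v₁) = h/(m₂v₂)
m₁v₁ = m₂v₂
v₂ = v₁ · (m₁/m₂)

v₂ = 8.56 × 10^6 m/s × (3.34 × 10^-27 kg / 1.67 × 10^-27 kg)
v₂ = 1.71 × 10^7 m/s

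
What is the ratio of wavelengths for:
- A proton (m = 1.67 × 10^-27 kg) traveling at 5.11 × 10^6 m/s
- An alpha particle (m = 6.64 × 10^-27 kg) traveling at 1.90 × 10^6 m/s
λ₁/λ₂ = 1.48

Using λ = h/(mv):

λ₁ = h/(m₁v₁) = 7.76 × 10^-14 m
λ₂ = h/(m₂v₂) = 5.25 × 10^-14 m

Ratio λ₁/λ₂ = (m₂v₂)/(m₁v₁)
         = (6.64 × 10^-27 kg × 1.90 × 10^6 m/s) / (1.67 × 10^-27 kg × 5.11 × 10^6 m/s)
         = 1.48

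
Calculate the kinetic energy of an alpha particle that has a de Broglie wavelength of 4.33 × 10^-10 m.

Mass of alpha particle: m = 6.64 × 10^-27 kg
1.76 × 10^-22 J (or 1.10 × 10^-3 eV)

From λ = h/√(2mKE), we solve for KE:

λ² = h²/(2mKE)
KE = h²/(2mλ²)
KE = (6.626 × 10^-34 J·s)² / (2 × 6.64 × 10^-27 kg × (4.33 × 10^-10 m)²)
KE = 1.76 × 10^-22 J
KE = 1.10 × 10^-3 eV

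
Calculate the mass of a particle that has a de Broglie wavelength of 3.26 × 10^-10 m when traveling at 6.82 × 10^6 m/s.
2.98 × 10^-31 kg

From the de Broglie relation λ = h/(mv), we solve for m:

m = h/(λv)
m = (6.626 × 10^-34 J·s) / (3.26 × 10^-10 m × 6.82 × 10^6 m/s)
m = 2.98 × 10^-31 kg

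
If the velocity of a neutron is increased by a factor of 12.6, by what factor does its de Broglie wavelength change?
The wavelength decreases by a factor of 12.6.

From λ = h/(mv), the wavelength is inversely proportional to velocity:

λ ∝ 1/v

If v → 12.6v, then λ → λ/12.6

When velocity is increased by a factor of 12.6, the wavelength decreases by a factor of 12.6.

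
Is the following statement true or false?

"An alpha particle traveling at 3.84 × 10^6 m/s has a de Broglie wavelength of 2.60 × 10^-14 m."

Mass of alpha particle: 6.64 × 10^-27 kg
True

The claim is correct.

Using λ = h/(mv):
λ = (6.626 × 10^-34 J·s) / (6.64 × 10^-27 kg × 3.84 × 10^6 m/s)
λ = 2.60 × 10^-14 m

This matches the claimed value.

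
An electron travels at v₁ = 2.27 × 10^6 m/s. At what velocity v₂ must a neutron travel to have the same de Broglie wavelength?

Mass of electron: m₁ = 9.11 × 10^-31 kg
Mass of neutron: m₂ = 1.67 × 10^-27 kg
v₂ = 1.24 × 10^3 m/s

For equal de Broglie wavelengths: λ₁ = λ₂

h/(m₁v₁) = h/(m₂v₂)
m₁v₁ = m₂v₂
v₂ = v₁ · (m₁/m₂)

v₂ = 2.27 × 10^6 m/s × (9.11 × 10^-31 kg / 1.67 × 10^-27 kg)
v₂ = 1.24 × 10^3 m/s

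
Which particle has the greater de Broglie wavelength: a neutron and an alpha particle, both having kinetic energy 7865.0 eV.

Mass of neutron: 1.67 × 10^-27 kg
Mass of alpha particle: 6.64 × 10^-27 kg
The neutron has the longer wavelength.

Using λ = h/√(2mKE):

For neutron: λ₁ = h/√(2m₁KE) = 3.23 × 10^-13 m
For alpha particle: λ₂ = h/√(2m₂KE) = 1.62 × 10^-13 m

Since λ ∝ 1/√m at constant kinetic energy, the lighter particle has the longer wavelength.

The neutron has the longer de Broglie wavelength.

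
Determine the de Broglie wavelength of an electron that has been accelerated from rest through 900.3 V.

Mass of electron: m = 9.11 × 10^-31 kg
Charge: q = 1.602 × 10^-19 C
4.09 × 10^-11 m

When a particle is accelerated through voltage V, it gains kinetic energy KE = qV.

The de Broglie wavelength is then λ = h/√(2mqV):

λ = h/√(2mqV)
λ = (6.626 × 10^-34 J·s) / √(2 × 9.11 × 10^-31 kg × 1.602 × 10^-19 C × 900.3 V)
λ = 4.09 × 10^-11 m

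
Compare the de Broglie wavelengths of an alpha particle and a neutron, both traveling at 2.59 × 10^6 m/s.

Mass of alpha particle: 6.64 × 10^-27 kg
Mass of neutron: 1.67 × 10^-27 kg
The neutron has the longer wavelength.

Using λ = h/(mv), since both particles have the same velocity, the wavelength depends only on mass.

For alpha particle: λ₁ = h/(m₁v) = 3.85 × 10^-14 m
For neutron: λ₂ = h/(m₂v) = 1.53 × 10^-13 m

Since λ ∝ 1/m at constant velocity, the lighter particle has the longer wavelength.

The neutron has the longer de Broglie wavelength.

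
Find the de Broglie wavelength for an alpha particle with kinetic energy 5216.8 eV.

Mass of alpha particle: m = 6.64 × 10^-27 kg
1.99 × 10^-13 m

Using λ = h/√(2mKE):

First convert KE to Joules: KE = 5216.8 eV = 8.358 × 10^-16 J

λ = h/√(2mKE)
λ = (6.626 × 10^-34 J·s) / √(2 × 6.64 × 10^-27 kg × 8.358 × 10^-16 J)
λ = 1.99 × 10^-13 m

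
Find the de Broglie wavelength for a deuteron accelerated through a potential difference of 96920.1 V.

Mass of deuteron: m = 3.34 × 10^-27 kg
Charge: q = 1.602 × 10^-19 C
6.51 × 10^-14 m

When a particle is accelerated through voltage V, it gains kinetic energy KE = qV.

The de Broglie wavelength is then λ = h/√(2mqV):

λ = h/√(2mqV)
λ = (6.626 × 10^-34 J·s) / √(2 × 3.34 × 10^-27 kg × 1.602 × 10^-19 C × 96920.1 V)
λ = 6.51 × 10^-14 m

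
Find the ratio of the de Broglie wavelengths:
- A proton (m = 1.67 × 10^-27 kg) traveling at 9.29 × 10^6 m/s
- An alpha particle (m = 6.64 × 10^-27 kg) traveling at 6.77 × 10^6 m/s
λ₁/λ₂ = 2.90

Using λ = h/(mv):

λ₁ = h/(m₁v₁) = 4.27 × 10^-14 m
λ₂ = h/(m₂v₂) = 1.47 × 10^-14 m

Ratio λ₁/λ₂ = (m₂v₂)/(m₁v₁)
         = (6.64 × 10^-27 kg × 6.77 × 10^6 m/s) / (1.67 × 10^-27 kg × 9.29 × 10^6 m/s)
         = 2.90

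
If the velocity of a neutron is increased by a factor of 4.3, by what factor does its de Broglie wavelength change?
The wavelength decreases by a factor of 4.3.

From λ = h/(mv), the wavelength is inversely proportional to velocity:

λ ∝ 1/v

If v → 4.3v, then λ → λ/4.3

When velocity is increased by a factor of 4.3, the wavelength decreases by a factor of 4.3.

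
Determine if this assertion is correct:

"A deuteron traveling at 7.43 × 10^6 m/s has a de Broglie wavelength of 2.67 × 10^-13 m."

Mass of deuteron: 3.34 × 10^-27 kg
False

The claim is incorrect.

Using λ = h/(mv):
λ = (6.626 × 10^-34 J·s) / (3.34 × 10^-27 kg × 7.43 × 10^6 m/s)
λ = 2.67 × 10^-14 m

The actual wavelength differs from the claimed 2.67 × 10^-13 m.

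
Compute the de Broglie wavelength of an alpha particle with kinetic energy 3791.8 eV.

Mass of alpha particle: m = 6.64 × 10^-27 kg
2.33 × 10^-13 m

Using λ = h/√(2mKE):

First convert KE to Joules: KE = 3791.8 eV = 6.075 × 10^-16 J

λ = h/√(2mKE)
λ = (6.626 × 10^-34 J·s) / √(2 × 6.64 × 10^-27 kg × 6.075 × 10^-16 J)
λ = 2.33 × 10^-13 m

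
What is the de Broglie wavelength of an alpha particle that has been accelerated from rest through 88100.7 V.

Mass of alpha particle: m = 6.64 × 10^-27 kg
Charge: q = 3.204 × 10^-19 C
3.42 × 10^-14 m

When a particle is accelerated through voltage V, it gains kinetic energy KE = qV.

The de Broglie wavelength is then λ = h/√(2mqV):

λ = h/√(2mqV)
λ = (6.626 × 10^-34 J·s) / √(2 × 6.64 × 10^-27 kg × 3.204 × 10^-19 C × 88100.7 V)
λ = 3.42 × 10^-14 m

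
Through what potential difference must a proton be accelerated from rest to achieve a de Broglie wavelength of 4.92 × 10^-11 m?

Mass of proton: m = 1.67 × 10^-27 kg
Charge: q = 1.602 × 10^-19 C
3.39 × 10^-1 V

From λ = h/√(2mqV), we solve for V:

λ² = h²/(2mqV)
V = h²/(2mqλ²)
V = (6.626 × 10^-34 J·s)² / (2 × 1.67 × 10^-27 kg × 1.602 × 10^-19 C × (4.92 × 10^-11 m)²)
V = 3.39 × 10^-1 V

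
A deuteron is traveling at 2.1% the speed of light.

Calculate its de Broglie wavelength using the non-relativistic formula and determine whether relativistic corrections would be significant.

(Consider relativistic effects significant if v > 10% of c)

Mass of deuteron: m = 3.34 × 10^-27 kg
No, relativistic corrections are not needed.

Using the non-relativistic de Broglie formula λ = h/(mv):

v = 2.1% × c = 6.296 × 10^6 m/s

λ = h/(mv)
λ = (6.626 × 10^-34 J·s) / (3.34 × 10^-27 kg × 6.296 × 10^6 m/s)
λ = 3.15 × 10^-14 m

Since v = 2.1% of c < 10% of c, relativistic corrections are NOT significant and this non-relativistic result is a good approximation.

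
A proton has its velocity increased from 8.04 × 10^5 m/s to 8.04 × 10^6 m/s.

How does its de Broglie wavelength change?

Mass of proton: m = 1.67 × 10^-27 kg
The wavelength decreases by a factor of 10.

Using λ = h/(mv):

Initial wavelength: λ₁ = h/(mv₁) = 4.93 × 10^-13 m
Final wavelength: λ₂ = h/(mv₂) = 4.93 × 10^-14 m

Since λ ∝ 1/v, when velocity increases by a factor of 10, the wavelength decreases by a factor of 10.

λ₂/λ₁ = v₁/v₂ = 1/10

The wavelength decreases by a factor of 10.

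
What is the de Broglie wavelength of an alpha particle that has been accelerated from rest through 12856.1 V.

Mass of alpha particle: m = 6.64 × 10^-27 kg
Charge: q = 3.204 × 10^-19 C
8.96 × 10^-14 m

When a particle is accelerated through voltage V, it gains kinetic energy KE = qV.

The de Broglie wavelength is then λ = h/√(2mqV):

λ = h/√(2mqV)
λ = (6.626 × 10^-34 J·s) / √(2 × 6.64 × 10^-27 kg × 3.204 × 10^-19 C × 12856.1 V)
λ = 8.96 × 10^-14 m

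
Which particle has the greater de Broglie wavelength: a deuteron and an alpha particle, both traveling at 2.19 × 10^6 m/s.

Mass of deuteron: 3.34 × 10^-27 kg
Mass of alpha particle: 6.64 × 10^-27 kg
The deuteron has the longer wavelength.

Using λ = h/(mv), since both particles have the same velocity, the wavelength depends only on mass.

For deuteron: λ₁ = h/(m₁v) = 9.06 × 10^-14 m
For alpha particle: λ₂ = h/(m₂v) = 4.56 × 10^-14 m

Since λ ∝ 1/m at constant velocity, the lighter particle has the longer wavelength.

The deuteron has the longer de Broglie wavelength.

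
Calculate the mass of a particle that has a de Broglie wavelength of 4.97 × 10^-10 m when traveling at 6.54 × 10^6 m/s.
2.04 × 10^-31 kg

From the de Broglie relation λ = h/(mv), we solve for m:

m = h/(λv)
m = (6.626 × 10^-34 J·s) / (4.97 × 10^-10 m × 6.54 × 10^6 m/s)
m = 2.04 × 10^-31 kg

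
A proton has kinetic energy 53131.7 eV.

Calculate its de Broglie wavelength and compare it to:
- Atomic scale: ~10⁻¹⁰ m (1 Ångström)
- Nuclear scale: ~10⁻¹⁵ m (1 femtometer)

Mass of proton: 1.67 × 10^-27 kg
λ = 1.24 × 10^-13 m, which is between nuclear and atomic scales.

Using λ = h/√(2mKE):

KE = 53131.7 eV = 8.513 × 10^-15 J

λ = h/√(2mKE)
λ = (6.626 × 10^-34 J·s) / √(2 × 1.67 × 10^-27 kg × 8.513 × 10^-15 J)
λ = 1.24 × 10^-13 m

Comparison:
- Atomic scale (10⁻¹⁰ m): λ is 0.0012× this size
- Nuclear scale (10⁻¹⁵ m): λ is 1.2e+02× this size

The wavelength is between nuclear and atomic scales.

This wavelength is appropriate for probing atomic structure but too large for nuclear physics experiments.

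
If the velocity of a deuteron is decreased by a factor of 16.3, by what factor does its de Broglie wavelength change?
The wavelength increases by a factor of 16.3.

From λ = h/(mv), the wavelength is inversely proportional to velocity:

λ ∝ 1/v

If v → v/16.3, then λ → 16.3λ

When velocity is decreased by a factor of 16.3, the wavelength increases by a factor of 16.3.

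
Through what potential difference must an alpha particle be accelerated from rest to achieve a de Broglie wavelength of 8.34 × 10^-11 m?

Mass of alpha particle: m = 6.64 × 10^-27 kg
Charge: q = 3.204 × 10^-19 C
1.48 × 10^-2 V

From λ = h/√(2mqV), we solve for V:

λ² = h²/(2mqV)
V = h²/(2mqλ²)
V = (6.626 × 10^-34 J·s)² / (2 × 6.64 × 10^-27 kg × 3.204 × 10^-19 C × (8.34 × 10^-11 m)²)
V = 1.48 × 10^-2 V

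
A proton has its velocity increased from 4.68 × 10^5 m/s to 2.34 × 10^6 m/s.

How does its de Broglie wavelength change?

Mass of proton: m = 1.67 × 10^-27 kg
The wavelength decreases by a factor of 5.

Using λ = h/(mv):

Initial wavelength: λ₁ = h/(mv₁) = 8.48 × 10^-13 m
Final wavelength: λ₂ = h/(mv₂) = 1.70 × 10^-13 m

Since λ ∝ 1/v, when velocity increases by a factor of 5, the wavelength decreases by a factor of 5.

λ₂/λ₁ = v₁/v₂ = 1/5

The wavelength decreases by a factor of 5.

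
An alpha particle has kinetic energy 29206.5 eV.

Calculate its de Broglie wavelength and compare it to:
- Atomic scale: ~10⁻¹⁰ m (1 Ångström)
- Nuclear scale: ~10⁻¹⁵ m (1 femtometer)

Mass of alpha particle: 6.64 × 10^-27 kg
λ = 8.41 × 10^-14 m, which is between nuclear and atomic scales.

Using λ = h/√(2mKE):

KE = 29206.5 eV = 4.679 × 10^-15 J

λ = h/√(2mKE)
λ = (6.626 × 10^-34 J·s) / √(2 × 6.64 × 10^-27 kg × 4.679 × 10^-15 J)
λ = 8.41 × 10^-14 m

Comparison:
- Atomic scale (10⁻¹⁰ m): λ is 0.00084× this size
- Nuclear scale (10⁻¹⁵ m): λ is 84× this size

The wavelength is between nuclear and atomic scales.

This wavelength is appropriate for probing atomic structure but too large for nuclear physics experiments.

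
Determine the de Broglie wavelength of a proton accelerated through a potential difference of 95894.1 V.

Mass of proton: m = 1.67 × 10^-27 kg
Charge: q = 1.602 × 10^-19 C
9.25 × 10^-14 m

When a particle is accelerated through voltage V, it gains kinetic energy KE = qV.

The de Broglie wavelength is then λ = h/√(2mqV):

λ = h/√(2mqV)
λ = (6.626 × 10^-34 J·s) / √(2 × 1.67 × 10^-27 kg × 1.602 × 10^-19 C × 95894.1 V)
λ = 9.25 × 10^-14 m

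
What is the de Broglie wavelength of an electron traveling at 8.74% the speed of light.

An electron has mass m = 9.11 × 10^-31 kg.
2.78 × 10^-11 m

Using the de Broglie relation λ = h/(mv):

v = 8.74% × c = 2.620 × 10^7 m/s

λ = h/(mv)
λ = (6.626 × 10^-34 J·s) / (9.11 × 10^-31 kg × 2.620 × 10^7 m/s)
λ = 2.78 × 10^-11 m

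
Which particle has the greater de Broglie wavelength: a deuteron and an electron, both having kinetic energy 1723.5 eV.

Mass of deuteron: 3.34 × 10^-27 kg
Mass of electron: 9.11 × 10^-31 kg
The electron has the longer wavelength.

Using λ = h/√(2mKE):

For deuteron: λ₁ = h/√(2m₁KE) = 4.88 × 10^-13 m
For electron: λ₂ = h/√(2m₂KE) = 2.95 × 10^-11 m

Since λ ∝ 1/√m at constant kinetic energy, the lighter particle has the longer wavelength.

The electron has the longer de Broglie wavelength.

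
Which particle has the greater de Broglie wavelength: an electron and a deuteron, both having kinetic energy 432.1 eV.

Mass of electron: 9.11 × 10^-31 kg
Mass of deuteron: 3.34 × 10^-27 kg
The electron has the longer wavelength.

Using λ = h/√(2mKE):

For electron: λ₁ = h/√(2m₁KE) = 5.90 × 10^-11 m
For deuteron: λ₂ = h/√(2m₂KE) = 9.74 × 10^-13 m

Since λ ∝ 1/√m at constant kinetic energy, the lighter particle has the longer wavelength.

The electron has the longer de Broglie wavelength.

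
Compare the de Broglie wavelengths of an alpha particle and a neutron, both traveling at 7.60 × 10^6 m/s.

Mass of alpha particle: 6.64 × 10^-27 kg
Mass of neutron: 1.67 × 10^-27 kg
The neutron has the longer wavelength.

Using λ = h/(mv), since both particles have the same velocity, the wavelength depends only on mass.

For alpha particle: λ₁ = h/(m₁v) = 1.31 × 10^-14 m
For neutron: λ₂ = h/(m₂v) = 5.22 × 10^-14 m

Since λ ∝ 1/m at constant velocity, the lighter particle has the longer wavelength.

The neutron has the longer de Broglie wavelength.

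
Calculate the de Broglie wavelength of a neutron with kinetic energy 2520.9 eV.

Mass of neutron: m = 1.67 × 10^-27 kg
5.70 × 10^-13 m

Using λ = h/√(2mKE):

First convert KE to Joules: KE = 2520.9 eV = 4.039 × 10^-16 J

λ = h/√(2mKE)
λ = (6.626 × 10^-34 J·s) / √(2 × 1.67 × 10^-27 kg × 4.039 × 10^-16 J)
λ = 5.70 × 10^-13 m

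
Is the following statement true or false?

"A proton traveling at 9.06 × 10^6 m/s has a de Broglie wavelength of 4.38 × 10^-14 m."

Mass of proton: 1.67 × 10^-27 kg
True

The claim is correct.

Using λ = h/(mv):
λ = (6.626 × 10^-34 J·s) / (1.67 × 10^-27 kg × 9.06 × 10^6 m/s)
λ = 4.38 × 10^-14 m

This matches the claimed value.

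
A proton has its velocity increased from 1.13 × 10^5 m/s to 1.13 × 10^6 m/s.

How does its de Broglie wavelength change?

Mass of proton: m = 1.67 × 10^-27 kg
The wavelength decreases by a factor of 10.

Using λ = h/(mv):

Initial wavelength: λ₁ = h/(mv₁) = 3.51 × 10^-12 m
Final wavelength: λ₂ = h/(mv₂) = 3.51 × 10^-13 m

Since λ ∝ 1/v, when velocity increases by a factor of 10, the wavelength decreases by a factor of 10.

λ₂/λ₁ = v₁/v₂ = 1/10

The wavelength decreases by a factor of 10.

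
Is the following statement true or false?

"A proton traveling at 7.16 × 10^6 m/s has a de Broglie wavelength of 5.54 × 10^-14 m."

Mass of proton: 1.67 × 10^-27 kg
True

The claim is correct.

Using λ = h/(mv):
λ = (6.626 × 10^-34 J·s) / (1.67 × 10^-27 kg × 7.16 × 10^6 m/s)
λ = 5.54 × 10^-14 m

This matches the claimed value.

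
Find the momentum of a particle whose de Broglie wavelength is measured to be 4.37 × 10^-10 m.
1.52 × 10^-24 kg·m/s

From the de Broglie relation λ = h/p, we solve for p:

p = h/λ
p = (6.626 × 10^-34 J·s) / (4.37 × 10^-10 m)
p = 1.52 × 10^-24 kg·m/s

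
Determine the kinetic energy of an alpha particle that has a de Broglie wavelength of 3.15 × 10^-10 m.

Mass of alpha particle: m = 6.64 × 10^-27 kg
3.33 × 10^-22 J (or 2.08 × 10^-3 eV)

From λ = h/√(2mKE), we solve for KE:

λ² = h²/(2mKE)
KE = h²/(2mλ²)
KE = (6.626 × 10^-34 J·s)² / (2 × 6.64 × 10^-27 kg × (3.15 × 10^-10 m)²)
KE = 3.33 × 10^-22 J
KE = 2.08 × 10^-3 eV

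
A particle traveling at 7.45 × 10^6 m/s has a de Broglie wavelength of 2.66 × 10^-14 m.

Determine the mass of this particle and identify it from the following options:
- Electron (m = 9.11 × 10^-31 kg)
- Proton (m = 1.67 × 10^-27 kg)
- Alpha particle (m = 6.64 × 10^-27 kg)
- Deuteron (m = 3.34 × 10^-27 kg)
The particle is a deuteron.

From λ = h/(mv), solve for mass:

m = h/(λv)
m = (6.626 × 10^-34 J·s) / (2.66 × 10^-14 m × 7.45 × 10^6 m/s)
m = 3.34 × 10^-27 kg

Comparing with the listed masses, this is closest to a deuteron.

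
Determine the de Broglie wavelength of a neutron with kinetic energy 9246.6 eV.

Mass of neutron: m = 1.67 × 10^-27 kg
2.98 × 10^-13 m

Using λ = h/√(2mKE):

First convert KE to Joules: KE = 9246.6 eV = 1.481 × 10^-15 J

λ = h/√(2mKE)
λ = (6.626 × 10^-34 J·s) / √(2 × 1.67 × 10^-27 kg × 1.481 × 10^-15 J)
λ = 2.98 × 10^-13 m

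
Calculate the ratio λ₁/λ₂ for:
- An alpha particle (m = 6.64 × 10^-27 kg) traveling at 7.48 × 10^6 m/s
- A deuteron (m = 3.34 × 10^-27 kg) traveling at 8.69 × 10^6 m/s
λ₁/λ₂ = 0.584

Using λ = h/(mv):

λ₁ = h/(m₁v₁) = 1.33 × 10^-14 m
λ₂ = h/(m₂v₂) = 2.28 × 10^-14 m

Ratio λ₁/λ₂ = (m₂v₂)/(m₁v₁)
         = (3.34 × 10^-27 kg × 8.69 × 10^6 m/s) / (6.64 × 10^-27 kg × 7.48 × 10^6 m/s)
         = 0.584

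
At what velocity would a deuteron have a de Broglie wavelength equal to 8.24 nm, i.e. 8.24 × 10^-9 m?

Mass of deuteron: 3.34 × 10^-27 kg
2.41 × 10^1 m/s

From λ = h/(mv), solve for v:

v = h/(mλ)
v = (6.626 × 10^-34 J·s) / (3.34 × 10^-27 kg × 8.24 × 10^-9 m)
v = 2.41 × 10^1 m/s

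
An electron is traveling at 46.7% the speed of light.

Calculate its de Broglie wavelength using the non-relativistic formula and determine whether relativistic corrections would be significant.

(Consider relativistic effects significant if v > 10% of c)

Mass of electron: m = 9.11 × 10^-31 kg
Yes, relativistic corrections are needed.

Using the non-relativistic de Broglie formula λ = h/(mv):

v = 46.7% × c = 1.400 × 10^8 m/s

λ = h/(mv)
λ = (6.626 × 10^-34 J·s) / (9.11 × 10^-31 kg × 1.400 × 10^8 m/s)
λ = 5.20 × 10^-12 m

Since v = 46.7% of c > 10% of c, relativistic corrections ARE significant and the actual wavelength would differ from this non-relativistic estimate.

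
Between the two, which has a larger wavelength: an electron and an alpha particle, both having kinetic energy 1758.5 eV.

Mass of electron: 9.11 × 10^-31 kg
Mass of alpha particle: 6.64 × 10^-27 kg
The electron has the longer wavelength.

Using λ = h/√(2mKE):

For electron: λ₁ = h/√(2m₁KE) = 2.92 × 10^-11 m
For alpha particle: λ₂ = h/√(2m₂KE) = 3.43 × 10^-13 m

Since λ ∝ 1/√m at constant kinetic energy, the lighter particle has the longer wavelength.

The electron has the longer de Broglie wavelength.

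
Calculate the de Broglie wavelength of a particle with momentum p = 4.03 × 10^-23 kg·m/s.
1.64 × 10^-11 m

Using the de Broglie relation λ = h/p:

λ = h/p
λ = (6.626 × 10^-34 J·s) / (4.03 × 10^-23 kg·m/s)
λ = 1.64 × 10^-11 m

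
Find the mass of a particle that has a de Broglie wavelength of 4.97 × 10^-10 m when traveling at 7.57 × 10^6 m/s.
1.76 × 10^-31 kg

From the de Broglie relation λ = h/(mv), we solve for m:

m = h/(λv)
m = (6.626 × 10^-34 J·s) / (4.97 × 10^-10 m × 7.57 × 10^6 m/s)
m = 1.76 × 10^-31 kg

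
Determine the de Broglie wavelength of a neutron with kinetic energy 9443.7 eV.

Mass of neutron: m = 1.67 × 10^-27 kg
2.95 × 10^-13 m

Using λ = h/√(2mKE):

First convert KE to Joules: KE = 9443.7 eV = 1.513 × 10^-15 J

λ = h/√(2mKE)
λ = (6.626 × 10^-34 J·s) / √(2 × 1.67 × 10^-27 kg × 1.513 × 10^-15 J)
λ = 2.95 × 10^-13 m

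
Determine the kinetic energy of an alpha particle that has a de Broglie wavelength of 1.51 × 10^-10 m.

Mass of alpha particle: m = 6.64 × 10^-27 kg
1.45 × 10^-21 J (or 9.05 × 10^-3 eV)

From λ = h/√(2mKE), we solve for KE:

λ² = h²/(2mKE)
KE = h²/(2mλ²)
KE = (6.626 × 10^-34 J·s)² / (2 × 6.64 × 10^-27 kg × (1.51 × 10^-10 m)²)
KE = 1.45 × 10^-21 J
KE = 9.05 × 10^-3 eV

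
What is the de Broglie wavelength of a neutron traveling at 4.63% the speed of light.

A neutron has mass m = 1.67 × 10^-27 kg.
2.86 × 10^-14 m

Using the de Broglie relation λ = h/(mv):

v = 4.63% × c = 1.388 × 10^7 m/s

λ = h/(mv)
λ = (6.626 × 10^-34 J·s) / (1.67 × 10^-27 kg × 1.388 × 10^7 m/s)
λ = 2.86 × 10^-14 m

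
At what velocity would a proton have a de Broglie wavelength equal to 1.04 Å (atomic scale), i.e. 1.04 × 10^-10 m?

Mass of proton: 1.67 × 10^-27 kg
3.82 × 10^3 m/s

From λ = h/(mv), solve for v:

v = h/(mλ)
v = (6.626 × 10^-34 J·s) / (1.67 × 10^-27 kg × 1.04 × 10^-10 m)
v = 3.82 × 10^3 m/s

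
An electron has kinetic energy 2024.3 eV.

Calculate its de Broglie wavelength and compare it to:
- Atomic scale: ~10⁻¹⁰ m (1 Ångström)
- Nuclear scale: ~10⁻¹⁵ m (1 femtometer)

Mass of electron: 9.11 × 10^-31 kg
λ = 2.73 × 10^-11 m, which is between nuclear and atomic scales.

Using λ = h/√(2mKE):

KE = 2024.3 eV = 3.243 × 10^-16 J

λ = h/√(2mKE)
λ = (6.626 × 10^-34 J·s) / √(2 × 9.11 × 10^-31 kg × 3.243 × 10^-16 J)
λ = 2.73 × 10^-11 m

Comparison:
- Atomic scale (10⁻¹⁰ m): λ is 0.27× this size
- Nuclear scale (10⁻¹⁵ m): λ is 2.7e+04× this size

The wavelength is between nuclear and atomic scales.

This wavelength is appropriate for probing atomic structure but too large for nuclear physics experiments.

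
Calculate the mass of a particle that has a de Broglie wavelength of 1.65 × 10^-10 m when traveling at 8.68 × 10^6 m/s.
4.63 × 10^-31 kg

From the de Broglie relation λ = h/(mv), we solve for m:

m = h/(λv)
m = (6.626 × 10^-34 J·s) / (1.65 × 10^-10 m × 8.68 × 10^6 m/s)
m = 4.63 × 10^-31 kg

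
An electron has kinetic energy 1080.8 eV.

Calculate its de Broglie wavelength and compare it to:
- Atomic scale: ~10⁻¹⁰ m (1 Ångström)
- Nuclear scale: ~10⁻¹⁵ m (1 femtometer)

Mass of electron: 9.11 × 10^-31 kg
λ = 3.73 × 10^-11 m, which is between nuclear and atomic scales.

Using λ = h/√(2mKE):

KE = 1080.8 eV = 1.732 × 10^-16 J

λ = h/√(2mKE)
λ = (6.626 × 10^-34 J·s) / √(2 × 9.11 × 10^-31 kg × 1.732 × 10^-16 J)
λ = 3.73 × 10^-11 m

Comparison:
- Atomic scale (10⁻¹⁰ m): λ is 0.37× this size
- Nuclear scale (10⁻¹⁵ m): λ is 3.7e+04× this size

The wavelength is between nuclear and atomic scales.

This wavelength is appropriate for probing atomic structure but too large for nuclear physics experiments.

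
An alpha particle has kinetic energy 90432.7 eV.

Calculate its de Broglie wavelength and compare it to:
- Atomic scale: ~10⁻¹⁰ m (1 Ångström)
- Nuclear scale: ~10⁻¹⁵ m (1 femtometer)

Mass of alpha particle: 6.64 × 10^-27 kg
λ = 4.78 × 10^-14 m, which is between nuclear and atomic scales.

Using λ = h/√(2mKE):

KE = 90432.7 eV = 1.449 × 10^-14 J

λ = h/√(2mKE)
λ = (6.626 × 10^-34 J·s) / √(2 × 6.64 × 10^-27 kg × 1.449 × 10^-14 J)
λ = 4.78 × 10^-14 m

Comparison:
- Atomic scale (10⁻¹⁰ m): λ is 0.00048× this size
- Nuclear scale (10⁻¹⁵ m): λ is 48× this size

The wavelength is between nuclear and atomic scales.

This wavelength is appropriate for probing atomic structure but too large for nuclear physics experiments.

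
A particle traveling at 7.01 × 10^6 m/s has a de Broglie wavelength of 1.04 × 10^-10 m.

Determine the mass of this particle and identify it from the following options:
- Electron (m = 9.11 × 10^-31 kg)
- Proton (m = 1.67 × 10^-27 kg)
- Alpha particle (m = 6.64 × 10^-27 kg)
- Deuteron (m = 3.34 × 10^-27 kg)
The particle is an electron.

From λ = h/(mv), solve for mass:

m = h/(λv)
m = (6.626 × 10^-34 J·s) / (1.04 × 10^-10 m × 7.01 × 10^6 m/s)
m = 9.09 × 10^-31 kg

Comparing with the listed masses, this is closest to an electron.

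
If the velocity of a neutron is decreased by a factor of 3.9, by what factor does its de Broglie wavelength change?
The wavelength increases by a factor of 3.9.

From λ = h/(mv), the wavelength is inversely proportional to velocity:

λ ∝ 1/v

If v → v/3.9, then λ → 3.9λ

When velocity is decreased by a factor of 3.9, the wavelength increases by a factor of 3.9.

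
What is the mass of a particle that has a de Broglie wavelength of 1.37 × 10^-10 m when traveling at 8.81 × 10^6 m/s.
5.49 × 10^-31 kg

From the de Broglie relation λ = h/(mv), we solve for m:

m = h/(λv)
m = (6.626 × 10^-34 J·s) / (1.37 × 10^-10 m × 8.81 × 10^6 m/s)
m = 5.49 × 10^-31 kg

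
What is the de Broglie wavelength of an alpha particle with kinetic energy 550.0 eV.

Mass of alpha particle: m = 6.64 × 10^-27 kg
6.13 × 10^-13 m

Using λ = h/√(2mKE):

First convert KE to Joules: KE = 550.0 eV = 8.812 × 10^-17 J

λ = h/√(2mKE)
λ = (6.626 × 10^-34 J·s) / √(2 × 6.64 × 10^-27 kg × 8.812 × 10^-17 J)
λ = 6.13 × 10^-13 m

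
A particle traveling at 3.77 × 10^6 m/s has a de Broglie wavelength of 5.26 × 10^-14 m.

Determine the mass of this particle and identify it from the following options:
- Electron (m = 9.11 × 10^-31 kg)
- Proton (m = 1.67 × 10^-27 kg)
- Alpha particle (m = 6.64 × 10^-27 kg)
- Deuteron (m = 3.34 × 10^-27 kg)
The particle is a deuteron.

From λ = h/(mv), solve for mass:

m = h/(λv)
m = (6.626 × 10^-34 J·s) / (5.26 × 10^-14 m × 3.77 × 10^6 m/s)
m = 3.34 × 10^-27 kg

Comparing with the listed masses, this is closest to a deuteron.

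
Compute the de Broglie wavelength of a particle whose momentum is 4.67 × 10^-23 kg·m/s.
1.42 × 10^-11 m

Using the de Broglie relation λ = h/p:

λ = h/p
λ = (6.626 × 10^-34 J·s) / (4.67 × 10^-23 kg·m/s)
λ = 1.42 × 10^-11 m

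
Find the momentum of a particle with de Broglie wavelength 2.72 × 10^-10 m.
2.44 × 10^-24 kg·m/s

From the de Broglie relation λ = h/p, we solve for p:

p = h/λ
p = (6.626 × 10^-34 J·s) / (2.72 × 10^-10 m)
p = 2.44 × 10^-24 kg·m/s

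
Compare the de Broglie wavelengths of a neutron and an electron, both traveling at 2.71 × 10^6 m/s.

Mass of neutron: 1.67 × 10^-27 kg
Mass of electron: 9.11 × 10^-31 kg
The electron has the longer wavelength.

Using λ = h/(mv), since both particles have the same velocity, the wavelength depends only on mass.

For neutron: λ₁ = h/(m₁v) = 1.46 × 10^-13 m
For electron: λ₂ = h/(m₂v) = 2.68 × 10^-10 m

Since λ ∝ 1/m at constant velocity, the lighter particle has the longer wavelength.

The electron has the longer de Broglie wavelength.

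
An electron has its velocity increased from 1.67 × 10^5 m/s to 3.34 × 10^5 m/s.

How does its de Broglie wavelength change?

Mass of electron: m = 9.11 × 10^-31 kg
The wavelength decreases by a factor of 2.

Using λ = h/(mv):

Initial wavelength: λ₁ = h/(mv₁) = 4.36 × 10^-9 m
Final wavelength: λ₂ = h/(mv₂) = 2.18 × 10^-9 m

Since λ ∝ 1/v, when velocity increases by a factor of 2, the wavelength decreases by a factor of 2.

λ₂/λ₁ = v₁/v₂ = 1/2

The wavelength decreases by a factor of 2.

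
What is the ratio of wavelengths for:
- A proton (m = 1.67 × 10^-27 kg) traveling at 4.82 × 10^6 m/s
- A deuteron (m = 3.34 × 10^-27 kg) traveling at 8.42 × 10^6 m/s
λ₁/λ₂ = 3.49

Using λ = h/(mv):

λ₁ = h/(m₁v₁) = 8.23 × 10^-14 m
λ₂ = h/(m₂v₂) = 2.36 × 10^-14 m

Ratio λ₁/λ₂ = (m₂v₂)/(m₁v₁)
         = (3.34 × 10^-27 kg × 8.42 × 10^6 m/s) / (1.67 × 10^-27 kg × 4.82 × 10^6 m/s)
         = 3.49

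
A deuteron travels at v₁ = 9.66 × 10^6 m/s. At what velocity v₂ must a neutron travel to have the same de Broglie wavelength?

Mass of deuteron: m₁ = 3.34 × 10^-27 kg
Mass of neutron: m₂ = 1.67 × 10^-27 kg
v₂ = 1.93 × 10^7 m/s

For equal de Broglie wavelengths: λ₁ = λ₂

h/(m₁v₁) = h/(m₂v₂)
m₁v₁ = m₂v₂
v₂ = v₁ · (m₁/m₂)

v₂ = 9.66 × 10^6 m/s × (3.34 × 10^-27 kg / 1.67 × 10^-27 kg)
v₂ = 1.93 × 10^7 m/s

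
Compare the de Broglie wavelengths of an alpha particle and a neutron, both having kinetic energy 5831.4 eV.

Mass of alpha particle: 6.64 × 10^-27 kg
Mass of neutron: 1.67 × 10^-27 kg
The neutron has the longer wavelength.

Using λ = h/√(2mKE):

For alpha particle: λ₁ = h/√(2m₁KE) = 1.88 × 10^-13 m
For neutron: λ₂ = h/√(2m₂KE) = 3.75 × 10^-13 m

Since λ ∝ 1/√m at constant kinetic energy, the lighter particle has the longer wavelength.

The neutron has the longer de Broglie wavelength.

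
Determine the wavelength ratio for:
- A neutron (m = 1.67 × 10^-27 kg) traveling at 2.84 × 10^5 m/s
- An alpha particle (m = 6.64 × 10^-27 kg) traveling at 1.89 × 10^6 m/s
λ₁/λ₂ = 26.5

Using λ = h/(mv):

λ₁ = h/(m₁v₁) = 1.40 × 10^-12 m
λ₂ = h/(m₂v₂) = 5.28 × 10^-14 m

Ratio λ₁/λ₂ = (m₂v₂)/(m₁v₁)
         = (6.64 × 10^-27 kg × 1.89 × 10^6 m/s) / (1.67 × 10^-27 kg × 2.84 × 10^5 m/s)
         = 26.5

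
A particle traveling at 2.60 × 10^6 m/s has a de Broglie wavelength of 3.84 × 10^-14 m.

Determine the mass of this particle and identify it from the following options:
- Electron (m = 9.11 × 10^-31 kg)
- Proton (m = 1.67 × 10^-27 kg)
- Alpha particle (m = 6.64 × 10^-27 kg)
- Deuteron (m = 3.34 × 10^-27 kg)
The particle is an alpha particle.

From λ = h/(mv), solve for mass:

m = h/(λv)
m = (6.626 × 10^-34 J·s) / (3.84 × 10^-14 m × 2.60 × 10^6 m/s)
m = 6.64 × 10^-27 kg

Comparing with the listed masses, this is closest to an alpha particle.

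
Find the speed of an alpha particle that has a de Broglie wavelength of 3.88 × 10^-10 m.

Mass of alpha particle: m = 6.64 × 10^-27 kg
2.57 × 10^2 m/s

From the de Broglie relation λ = h/(mv), we solve for v:

v = h/(mλ)
v = (6.626 × 10^-34 J·s) / (6.64 × 10^-27 kg × 3.88 × 10^-10 m)
v = 2.57 × 10^2 m/s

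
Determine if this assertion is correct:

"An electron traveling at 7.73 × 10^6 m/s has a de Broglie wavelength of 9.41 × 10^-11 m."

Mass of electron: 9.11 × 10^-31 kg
True

The claim is correct.

Using λ = h/(mv):
λ = (6.626 × 10^-34 J·s) / (9.11 × 10^-31 kg × 7.73 × 10^6 m/s)
λ = 9.41 × 10^-11 m

This matches the claimed value.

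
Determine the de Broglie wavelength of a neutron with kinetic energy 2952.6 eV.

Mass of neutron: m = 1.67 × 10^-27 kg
5.27 × 10^-13 m

Using λ = h/√(2mKE):

First convert KE to Joules: KE = 2952.6 eV = 4.731 × 10^-16 J

λ = h/√(2mKE)
λ = (6.626 × 10^-34 J·s) / √(2 × 1.67 × 10^-27 kg × 4.731 × 10^-16 J)
λ = 5.27 × 10^-13 m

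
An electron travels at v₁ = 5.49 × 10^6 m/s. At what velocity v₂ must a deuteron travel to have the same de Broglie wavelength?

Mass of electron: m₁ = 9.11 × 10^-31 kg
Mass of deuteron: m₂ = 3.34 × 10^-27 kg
v₂ = 1.50 × 10^3 m/s

For equal de Broglie wavelengths: λ₁ = λ₂

h/(m₁v₁) = h/(m₂v₂)
m₁v₁ = m₂v₂
v₂ = v₁ · (m₁/m₂)

v₂ = 5.49 × 10^6 m/s × (9.11 × 10^-31 kg / 3.34 × 10^-27 kg)
v₂ = 1.50 × 10^3 m/s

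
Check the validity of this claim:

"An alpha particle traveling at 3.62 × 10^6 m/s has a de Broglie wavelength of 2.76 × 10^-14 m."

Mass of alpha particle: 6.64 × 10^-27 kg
True

The claim is correct.

Using λ = h/(mv):
λ = (6.626 × 10^-34 J·s) / (6.64 × 10^-27 kg × 3.62 × 10^6 m/s)
λ = 2.76 × 10^-14 m

This matches the claimed value.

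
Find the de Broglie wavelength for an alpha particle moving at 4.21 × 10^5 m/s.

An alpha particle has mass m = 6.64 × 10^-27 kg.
2.37 × 10^-13 m

Using the de Broglie relation λ = h/(mv):

λ = h/(mv)
λ = (6.626 × 10^-34 J·s) / (6.64 × 10^-27 kg × 4.21 × 10^5 m/s)
λ = 2.37 × 10^-13 m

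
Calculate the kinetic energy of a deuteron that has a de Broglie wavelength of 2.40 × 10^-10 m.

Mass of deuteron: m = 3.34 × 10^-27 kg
1.14 × 10^-21 J (or 7.12 × 10^-3 eV)

From λ = h/√(2mKE), we solve for KE:

λ² = h²/(2mKE)
KE = h²/(2mλ²)
KE = (6.626 × 10^-34 J·s)² / (2 × 3.34 × 10^-27 kg × (2.40 × 10^-10 m)²)
KE = 1.14 × 10^-21 J
KE = 7.12 × 10^-3 eV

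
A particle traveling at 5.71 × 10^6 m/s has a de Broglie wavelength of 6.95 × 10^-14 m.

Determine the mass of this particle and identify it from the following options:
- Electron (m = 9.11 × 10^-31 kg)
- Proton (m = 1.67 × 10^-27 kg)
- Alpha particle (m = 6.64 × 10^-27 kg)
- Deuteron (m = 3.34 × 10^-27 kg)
The particle is a proton.

From λ = h/(mv), solve for mass:

m = h/(λv)
m = (6.626 × 10^-34 J·s) / (6.95 × 10^-14 m × 5.71 × 10^6 m/s)
m = 1.67 × 10^-27 kg

Comparing with the listed masses, this is closest to a proton.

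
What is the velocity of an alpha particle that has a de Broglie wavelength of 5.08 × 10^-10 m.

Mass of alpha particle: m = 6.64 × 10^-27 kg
1.96 × 10^2 m/s

From the de Broglie relation λ = h/(mv), we solve for v:

v = h/(mλ)
v = (6.626 × 10^-34 J·s) / (6.64 × 10^-27 kg × 5.08 × 10^-10 m)
v = 1.96 × 10^2 m/s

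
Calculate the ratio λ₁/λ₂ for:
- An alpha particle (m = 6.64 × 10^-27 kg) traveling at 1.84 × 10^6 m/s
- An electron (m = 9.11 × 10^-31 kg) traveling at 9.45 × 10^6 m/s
λ₁/λ₂ = 7.05 × 10^-4

Using λ = h/(mv):

λ₁ = h/(m₁v₁) = 5.42 × 10^-14 m
λ₂ = h/(m₂v₂) = 7.70 × 10^-11 m

Ratio λ₁/λ₂ = (m₂v₂)/(m₁v₁)
         = (9.11 × 10^-31 kg × 9.45 × 10^6 m/s) / (6.64 × 10^-27 kg × 1.84 × 10^6 m/s)
         = 7.05 × 10^-4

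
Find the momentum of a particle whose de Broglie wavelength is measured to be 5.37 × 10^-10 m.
1.23 × 10^-24 kg·m/s

From the de Broglie relation λ = h/p, we solve for p:

p = h/λ
p = (6.626 × 10^-34 J·s) / (5.37 × 10^-10 m)
p = 1.23 × 10^-24 kg·m/s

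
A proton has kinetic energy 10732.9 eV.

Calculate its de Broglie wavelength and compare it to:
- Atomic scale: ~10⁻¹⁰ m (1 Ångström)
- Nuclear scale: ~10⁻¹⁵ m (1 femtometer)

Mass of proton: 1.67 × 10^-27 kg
λ = 2.76 × 10^-13 m, which is between nuclear and atomic scales.

Using λ = h/√(2mKE):

KE = 10732.9 eV = 1.720 × 10^-15 J

λ = h/√(2mKE)
λ = (6.626 × 10^-34 J·s) / √(2 × 1.67 × 10^-27 kg × 1.720 × 10^-15 J)
λ = 2.76 × 10^-13 m

Comparison:
- Atomic scale (10⁻¹⁰ m): λ is 0.0028× this size
- Nuclear scale (10⁻¹⁵ m): λ is 2.8e+02× this size

The wavelength is between nuclear and atomic scales.

This wavelength is appropriate for probing atomic structure but too large for nuclear physics experiments.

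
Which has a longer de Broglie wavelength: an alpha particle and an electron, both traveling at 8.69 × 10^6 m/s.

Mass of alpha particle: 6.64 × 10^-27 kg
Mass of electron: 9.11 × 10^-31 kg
The electron has the longer wavelength.

Using λ = h/(mv), since both particles have the same velocity, the wavelength depends only on mass.

For alpha particle: λ₁ = h/(m₁v) = 1.15 × 10^-14 m
For electron: λ₂ = h/(m₂v) = 8.37 × 10^-11 m

Since λ ∝ 1/m at constant velocity, the lighter particle has the longer wavelength.

The electron has the longer de Broglie wavelength.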